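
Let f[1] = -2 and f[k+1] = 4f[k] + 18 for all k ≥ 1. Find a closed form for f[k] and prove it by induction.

Claim: f[k] = 4^k − 6.

Base case: f[1] = -2, and 4^1 − 6 = 4 − 6 = -2.
Assume f[m] = 4^m − 6 for some m ≥ 1.
Then f[m+1] = 4f[m] + 18 = 4·(4^m − 6) + 18 = 4^{m+1} − 24 + 18 = 4^{m+1} − 6.
By induction, f[k] = 4^k − 6 for all k ≥ 1.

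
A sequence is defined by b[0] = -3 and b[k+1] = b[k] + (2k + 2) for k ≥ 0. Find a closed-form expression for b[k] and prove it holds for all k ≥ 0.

Claim: b[k] = k^2 + k − 3.

Base case: b[0] = -3, and 0^2 + 0 − 3 = -3.
Assume b[r] = r^2 + r − 3.
Then b[r+1] = b[r] + (2r + 2) = (r^2 + r − 3) + (2r + 2) = r^2 + 3r − 1,
and (r+1)^2 + (r+1) − 3 = r^2 + 3r − 1.
Hence b[k] = k^2 + k − 3 for every k ≥ 0, by induction.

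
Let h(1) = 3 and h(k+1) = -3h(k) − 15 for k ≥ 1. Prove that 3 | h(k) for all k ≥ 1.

Base case: h(1) = 3 = 3·1, so 3 | h(1).
Assume 3 | h(m), so h(m) = 3t for some integer t.
Then h(m+1) = -3h(m) − 15 = -3·(3t) − 15 = 3(-3t − 5), so 3 | h(m+1).
So the property holds for m+1, and by induction 3 | h(k) for all k ≥ 1.

3 | h(k)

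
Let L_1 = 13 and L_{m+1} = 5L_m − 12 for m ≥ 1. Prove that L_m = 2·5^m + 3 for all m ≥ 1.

Base case: L_1 = 13, and 2·5^1 + 3 = 10 + 3 = 13.
Assume L_j = 2·5^j + 3 for some j ≥ 1.
Then L_{j+1} = 5L_j − 12 = 5·(2·5^j + 3) − 12 = 10·5^j + 15 − 12 = 2·5^{j+1} + 3.
So the formula holds for j+1, and by induction L_m = 2·5^m + 3 for all m ≥ 1.

L_m = 2·5^m + 3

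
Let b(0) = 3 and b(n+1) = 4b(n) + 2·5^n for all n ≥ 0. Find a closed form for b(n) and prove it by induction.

Claim: b(n) = 4^n + 2·5^n.

Base case: b(0) = 3, and 4^0 + 2·5^0 = 1 + 2 = 3.
Assume b(k) = 4^k + 2·5^k for some k ≥ 0.
Then b(k+1) = 4b(k) + 2·5^k = 4·(4^k + 2·5^k) + 2·5^k = 4^{k+1} + 8·5^k + 2·5^k = 4^{k+1} + 10·5^k = 4^{k+1} + 2·5^{k+1}.
Hence b(n) = 4^n + 2·5^n for every n ≥ 0, by induction.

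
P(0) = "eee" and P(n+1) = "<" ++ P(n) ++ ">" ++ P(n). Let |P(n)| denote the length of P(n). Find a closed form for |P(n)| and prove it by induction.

Claim: |P(n)| = 5·2^n − 2.

Base case: |P(0)| = 3, and 5·2^0 − 2 = 3.
Assume |P(r)| = 5·2^r − 2.
Then |P(r+1)| = 1 + |P(r)| + 1 + |P(r)| = 2|P(r)| + 2 = 2(5·2^r − 2) + 2 = 5·2^{r+1} − 4 + 2 = 5·2^{r+1} − 2.
By induction, |P(n)| = 5·2^n − 2 for all n ≥ 0.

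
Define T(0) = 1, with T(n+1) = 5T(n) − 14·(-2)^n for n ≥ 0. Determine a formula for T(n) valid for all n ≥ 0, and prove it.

Claim: T(n) = -5^n + 2·(-2)^n.

Base case: T(0) = 1, and -5^0 + 2·(-2)^0 = -1 + 2 = 1.
Assume T(r) = -5^r + 2·(-2)^r for some r ≥ 0.
Then T(r+1) = 5T(r) − 14·(-2)^r = 5·(-5^r + 2·(-2)^r) − 14·(-2)^r = -5^{r+1} + 10·(-2)^r − 14·(-2)^r = -5^{r+1} − 4·(-2)^r = -5^{r+1} + 2·(-2)^{r+1}.
By induction, T(n) = -5^n + 2·(-2)^n for all n ≥ 0.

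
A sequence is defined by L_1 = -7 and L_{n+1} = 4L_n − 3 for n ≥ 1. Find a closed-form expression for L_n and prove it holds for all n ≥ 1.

Claim: L_n = -2·4^n + 1.

Base case: L_1 = -7, and -2·4^1 + 1 = -8 + 1 = -7.
Assume L_m = -2·4^m + 1 for some m ≥ 1.
Then L_{m+1} = 4L_m − 3 = 4·(-2·4^m + 1) − 3 = -8·4^m + 4 − 3 = -2·4^{m+1} + 1.
Hence L_n = -2·4^n + 1 for every n ≥ 1, by induction.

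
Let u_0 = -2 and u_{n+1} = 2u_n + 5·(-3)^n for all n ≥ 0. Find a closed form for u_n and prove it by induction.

Claim: u_n = -2^n − (-3)^n.

Base case: u_0 = -2, and -2^0 − (-3)^0 = -1 − 1 = -2.
Assume u_j = -2^j − (-3)^j for some j ≥ 0.
Then u_{j+1} = 2u_j + 5·(-3)^j = 2·(-2^j − (-3)^j) + 5·(-3)^j = -2^{j+1} − 2·(-3)^j + 5·(-3)^j = -2^{j+1} + 3·(-3)^j = -2^{j+1} − (-3)^{j+1}.
So the formula holds for j+1, and by induction u_n = -2^n − (-3)^n for all n ≥ 0.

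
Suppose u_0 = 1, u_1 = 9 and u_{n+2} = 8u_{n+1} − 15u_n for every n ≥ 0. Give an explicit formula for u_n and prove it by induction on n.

Claim: u_n = 3·5^n − 2·3^n.

Base cases: u_0 = 1 and 3·5^0 − 2·3^0 = 1; u_1 = 9 and 3·5^1 − 2·3^1 = 9.
Assume u_i = 3·5^i − 2·3^i for all 0 ≤ i ≤ j, where j ≥ 1.
Then u_{j+1} = 8u_j − 15u_{j−1} = 8·(3·5^j − 2·3^j) − 15·(3·5^{j−1} − 2·3^{j−1}) = 3·(8·5 − 15)5^{j−1} − 2·(8·3 − 15)3^{j−1} = 75·5^{j−1} − 18·3^{j−1} = 3·5^{j+1} − 2·3^{j+1}.
This completes the inductive step, so u_n = 3·5^n − 2·3^n for all n ≥ 0.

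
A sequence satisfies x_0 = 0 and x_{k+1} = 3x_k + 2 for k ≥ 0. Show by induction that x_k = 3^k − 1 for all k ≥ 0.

Base case: x_0 = 0, and 3^0 − 1 = 1 − 1 = 0.
Assume x_m = 3^m − 1 for some m ≥ 0.
Then x_{m+1} = 3x_m + 2 = 3·(3^m − 1) + 2 = 3^{m+1} − 3 + 2 = 3^{m+1} − 1.
So the formula holds for m+1, and by induction x_k = 3^k − 1 for all k ≥ 0.

x_k = 3^k − 1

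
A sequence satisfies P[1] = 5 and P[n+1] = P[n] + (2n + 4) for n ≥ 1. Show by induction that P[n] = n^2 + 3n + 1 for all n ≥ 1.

Base case: P[1] = 5, and 1^2 + 3·1 + 1 = 5.
Assume P[k] = k^2 + 3k + 1.
Then P[k+1] = P[k] + (2k + 4) = (k^2 + 3k + 1) + (2k + 4) = k^2 + 5k + 5,
and (k+1)^2 + 3·(k+1) + 1 = k^2 + 5k + 5.
This completes the inductive step, so P[n] = n^2 + 3n + 1 for all n ≥ 1.

P[n] = n^2 + 3n + 1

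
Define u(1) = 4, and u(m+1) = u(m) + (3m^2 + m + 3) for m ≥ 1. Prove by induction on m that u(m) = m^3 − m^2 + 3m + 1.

Base case: u(1) = 4, and 1^3 − 1^2 + 3·1 + 1 = 4.
Assume u(j) = j^3 − j^2 + 3j + 1.
Then u(j+1) = u(j) + (3j^2 + j + 3) = (j^3 − j^2 + 3j + 1) + (3j^2 + j + 3) = j^3 + 2j^2 + 4j + 4,
and (j+1)^3 − (j+1)^2 + 3·(j+1) + 1 = j^3 + 2j^2 + 4j + 4.
By induction, u(m) = m^3 − m^2 + 3m + 1 for all m ≥ 1.

u(m) = m^3 − m^2 + 3m + 1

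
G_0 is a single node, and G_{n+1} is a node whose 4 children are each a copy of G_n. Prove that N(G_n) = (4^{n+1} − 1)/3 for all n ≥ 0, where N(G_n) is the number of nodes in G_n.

Base case: N(G_0) = 1, and (4^{0+1} − 1)/3 = 1.
Assume N(G_r) = (4^{r+1} − 1)/3.
Then N(G_{r+1}) = 1 + 4N(G_r) = 1 + 4·(4^{r+1} − 1)/3 = 1 + (4^{r+2} − 4)/3 = (3 + 4^{r+2} − 4)/3 = (4^{r+2} − 1)/3.
This completes the inductive step, so N(G_n) = (4^{n+1} − 1)/3 for all n ≥ 0.

N(G_n) = (4^{n+1} − 1)/3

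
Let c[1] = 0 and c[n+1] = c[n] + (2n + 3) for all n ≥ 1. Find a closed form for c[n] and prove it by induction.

Claim: c[n] = n^2 + 2n − 3.

Base case: c[1] = 0, and 1^2 + 2·1 − 3 = 0.
Assume c[k] = k^2 + 2k − 3.
Then c[k+1] = c[k] + (2k + 3) = (k^2 + 2k − 3) + (2k + 3) = k^2 + 4k,
and (k+1)^2 + 2·(k+1) − 3 = k^2 + 4k.
Hence c[n] = n^2 + 2n − 3 for every n ≥ 1, by induction.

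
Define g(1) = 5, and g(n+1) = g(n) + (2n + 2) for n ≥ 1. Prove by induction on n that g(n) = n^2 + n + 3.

Base case: g(1) = 5, and 1^2 + 1 + 3 = 5.
Assume g(k) = k^2 + k + 3.
Then g(k+1) = g(k) + (2k + 2) = (k^2 + k + 3) + (2k + 2) = k^2 + 3k + 5,
and (k+1)^2 + (k+1) + 3 = k^2 + 3k + 5.
Hence g(n) = n^2 + n + 3 for every n ≥ 1, by induction.

g(n) = n^2 + n + 3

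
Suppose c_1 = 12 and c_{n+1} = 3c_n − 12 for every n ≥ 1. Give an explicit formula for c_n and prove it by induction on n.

Claim: c_n = 2·3^n + 6.

Base case: c_1 = 12, and 2·3^1 + 6 = 6 + 6 = 12.
Assume c_j = 2·3^j + 6 for some j ≥ 1.
Then c_{j+1} = 3c_j − 12 = 3·(2·3^j + 6) − 12 = 6·3^j + 18 − 12 = 2·3^{j+1} + 6.
By induction, c_n = 2·3^n + 6 for all n ≥ 1.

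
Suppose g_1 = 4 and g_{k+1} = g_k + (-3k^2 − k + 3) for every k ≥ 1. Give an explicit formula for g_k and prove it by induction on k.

Claim: g_k = -k^3 + k^2 + 3k + 1.

Base case: g_1 = 4, and -1^3 + 1^2 + 3·1 + 1 = 4.
Assume g_r = -r^3 + r^2 + 3r + 1.
Then g_{r+1} = g_r + (-3r^2 − r + 3) = (-r^3 + r^2 + 3r + 1) + (-3r^2 − r + 3) = -r^3 − 2r^2 + 2r + 4,
and -(r+1)^3 + (r+1)^2 + 3·(r+1) + 1 = -r^3 − 2r^2 + 2r + 4.
By induction, g_k = -k^3 + k^2 + 3k + 1 for all k ≥ 1.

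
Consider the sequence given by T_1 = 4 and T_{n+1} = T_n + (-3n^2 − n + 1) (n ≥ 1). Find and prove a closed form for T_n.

Claim: T_n = -n^3 + n^2 + n + 3.

Base case: T_1 = 4, and -1^3 + 1^2 + 1 + 3 = 4.
Assume T_m = -m^3 + m^2 + m + 3.
Then T_{m+1} = T_m + (-3m^2 − m + 1) = (-m^3 + m^2 + m + 3) + (-3m^2 − m + 1) = -m^3 − 2m^2 + 4,
and -(m+1)^3 + (m+1)^2 + (m+1) + 3 = -m^3 − 2m^2 + 4.
Hence T_n = -n^3 + n^2 + n + 3 for every n ≥ 1, by induction.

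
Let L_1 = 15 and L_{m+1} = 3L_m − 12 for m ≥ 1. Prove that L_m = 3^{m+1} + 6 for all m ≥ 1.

Base case: L_1 = 15, and 3^{1+1} + 6 = 9 + 6 = 15.
Assume L_j = 3^{j+1} + 6 for some j ≥ 1.
Then L_{j+1} = 3L_j − 12 = 3·(3^{j+1} + 6) − 12 = 3^{j+2} + 18 − 12 = 3^{j+2} + 6.
By induction, L_m = 3^{m+1} + 6 for all m ≥ 1.

L_m = 3^{m+1} + 6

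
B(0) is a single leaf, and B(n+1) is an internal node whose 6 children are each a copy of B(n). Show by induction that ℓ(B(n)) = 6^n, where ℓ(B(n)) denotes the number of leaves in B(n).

Base case: ℓ(B(0)) = 1, and 6^0 = 1.
Assume ℓ(B(r)) = 6^r.
Then ℓ(B(r+1)) = 6·ℓ(B(r)) = 6·6^r = 6^{r+1}.
Hence ℓ(B(n)) = 6^n for every n ≥ 0, by induction.

ℓ(B(n)) = 6^n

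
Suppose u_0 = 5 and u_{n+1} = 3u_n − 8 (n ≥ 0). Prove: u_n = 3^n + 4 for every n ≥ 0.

Base case: u_0 = 5, and 3^0 + 4 = 1 + 4 = 5.
Assume u_k = 3^k + 4 for some k ≥ 0.
Then u_{k+1} = 3u_k − 8 = 3·(3^k + 4) − 8 = 3^{k+1} + 12 − 8 = 3^{k+1} + 4.
So the formula holds for k+1, and by induction u_n = 3^n + 4 for all n ≥ 0.

u_n = 3^n + 4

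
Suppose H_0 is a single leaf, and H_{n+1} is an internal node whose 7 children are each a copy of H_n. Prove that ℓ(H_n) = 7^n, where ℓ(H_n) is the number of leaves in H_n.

Base case: ℓ(H_0) = 1, and 7^0 = 1.
Assume ℓ(H_k) = 7^k.
Then ℓ(H_{k+1}) = 7·ℓ(H_k) = 7·7^k = 7^{k+1}.
Hence ℓ(H_n) = 7^n for every n ≥ 0, by induction.

ℓ(H_n) = 7^n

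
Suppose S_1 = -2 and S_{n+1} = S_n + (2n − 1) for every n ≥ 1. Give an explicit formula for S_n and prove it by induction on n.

Claim: S_n = n^2 − 2n − 1.

Base case: S_1 = -2, and 1^2 − 2·1 − 1 = -2.
Assume S_j = j^2 − 2j − 1.
Then S_{j+1} = S_j + (2j − 1) = (j^2 − 2j − 1) + (2j − 1) = j^2 − 2,
and (j+1)^2 − 2·(j+1) − 1 = j^2 − 2.
By induction, S_n = n^2 − 2n − 1 for all n ≥ 1.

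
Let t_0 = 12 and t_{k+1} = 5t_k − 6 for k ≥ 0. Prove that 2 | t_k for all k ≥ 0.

Base case: t_0 = 12 = 2·6, so 2 | t_0.
Assume 2 | t_m, so t_m = 2s for some integer s.
Then t_{m+1} = 5t_m − 6 = 5·(2s) − 6 = 2(5s − 3), so 2 | t_{m+1}.
So the property holds for m+1, and by induction 2 | t_k for all k ≥ 0.

2 | t_k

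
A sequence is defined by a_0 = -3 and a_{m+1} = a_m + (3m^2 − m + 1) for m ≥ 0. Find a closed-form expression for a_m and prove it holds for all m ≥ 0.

Claim: a_m = m^3 − 2m^2 + 2m − 3.

Base case: a_0 = -3, and 0^3 − 2·0^2 + 2·0 − 3 = -3.
Assume a_k = k^3 − 2k^2 + 2k − 3.
Then a_{k+1} = a_k + (3k^2 − k + 1) = (k^3 − 2k^2 + 2k − 3) + (3k^2 − k + 1) = k^3 + k^2 + k − 2,
and (k+1)^3 − 2·(k+1)^2 + 2·(k+1) − 3 = k^3 + k^2 + k − 2.
By induction, a_m = m^3 − 2m^2 + 2m − 3 for all m ≥ 0.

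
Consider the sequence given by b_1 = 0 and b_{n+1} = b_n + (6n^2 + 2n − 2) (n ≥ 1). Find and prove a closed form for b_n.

Claim: b_n = 2n^3 − 2n^2 − 2n + 2.

Base case: b_1 = 0, and 2·1^3 − 2·1^2 − 2·1 + 2 = 0.
Assume b_j = 2j^3 − 2j^2 − 2j + 2.
Then b_{j+1} = b_j + (6j^2 + 2j − 2) = (2j^3 − 2j^2 − 2j + 2) + (6j^2 + 2j − 2) = 2j^3 + 4j^2,
and 2·(j+1)^3 − 2·(j+1)^2 − 2·(j+1) + 2 = 2j^3 + 4j^2.
By induction, b_n = 2n^3 − 2n^2 − 2n + 2 for all n ≥ 1.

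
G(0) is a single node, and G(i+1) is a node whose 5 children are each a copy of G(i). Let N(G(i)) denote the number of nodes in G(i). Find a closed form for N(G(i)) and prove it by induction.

Claim: N(G(i)) = (5^{i+1} − 1)/4.

Base case: N(G(0)) = 1, and (5^{0+1} − 1)/4 = 1.
Assume N(G(m)) = (5^{m+1} − 1)/4.
Then N(G(m+1)) = 1 + 5N(G(m)) = 1 + 5·(5^{m+1} − 1)/4 = 1 + (5^{m+2} − 5)/4 = (4 + 5^{m+2} − 5)/4 = (5^{m+2} − 1)/4.
So the formula holds for m+1, and by induction N(G(i)) = (5^{i+1} − 1)/4 for all i ≥ 0.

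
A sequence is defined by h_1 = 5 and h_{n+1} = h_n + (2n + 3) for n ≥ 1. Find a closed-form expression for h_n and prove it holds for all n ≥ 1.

Claim: h_n = n^2 + 2n + 2.

Base case: h_1 = 5, and 1^2 + 2·1 + 2 = 5.
Assume h_j = j^2 + 2j + 2.
Then h_{j+1} = h_j + (2j + 3) = (j^2 + 2j + 2) + (2j + 3) = j^2 + 4j + 5,
and (j+1)^2 + 2·(j+1) + 2 = j^2 + 4j + 5.
By induction, h_n = n^2 + 2n + 2 for all n ≥ 1.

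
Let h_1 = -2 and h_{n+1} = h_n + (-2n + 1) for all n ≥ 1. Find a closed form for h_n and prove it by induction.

Claim: h_n = -n^2 + 2n − 3.

Base case: h_1 = -2, and -1^2 + 2·1 − 3 = -2.
Assume h_j = -j^2 + 2j − 3.
Then h_{j+1} = h_j + (-2j + 1) = (-j^2 + 2j − 3) + (-2j + 1) = -j^2 − 2,
and -(j+1)^2 + 2·(j+1) − 3 = -j^2 − 2.
Hence h_n = -n^2 + 2n − 3 for every n ≥ 1, by induction.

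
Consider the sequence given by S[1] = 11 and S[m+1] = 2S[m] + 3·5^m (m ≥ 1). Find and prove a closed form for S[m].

Claim: S[m] = 3·2^m + 5^m.

Base case: S[1] = 11, and 3·2^1 + 5^1 = 6 + 5 = 11.
Assume S[r] = 3·2^r + 5^r for some r ≥ 1.
Then S[r+1] = 2S[r] + 3·5^r = 2·(3·2^r + 5^r) + 3·5^r = 3·2^{r+1} + 2·5^r + 3·5^r = 3·2^{r+1} + 5·5^r = 3·2^{r+1} + 5^{r+1}.
So the formula holds for r+1, and by induction S[m] = 3·2^m + 5^m for all m ≥ 1.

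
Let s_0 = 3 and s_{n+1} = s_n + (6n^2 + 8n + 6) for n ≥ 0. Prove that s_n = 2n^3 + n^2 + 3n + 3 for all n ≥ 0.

Base case: s_0 = 3, and 2·0^3 + 0^2 + 3·0 + 3 = 3.
Assume s_r = 2r^3 + r^2 + 3r + 3.
Then s_{r+1} = s_r + (6r^2 + 8r + 6) = (2r^3 + r^2 + 3r + 3) + (6r^2 + 8r + 6) = 2r^3 + 7r^2 + 11r + 9,
and 2·(r+1)^3 + (r+1)^2 + 3·(r+1) + 3 = 2r^3 + 7r^2 + 11r + 9.
This completes the inductive step, so s_n = 2n^3 + n^2 + 3n + 3 for all n ≥ 0.

s_n = 2n^3 + n^2 + 3n + 3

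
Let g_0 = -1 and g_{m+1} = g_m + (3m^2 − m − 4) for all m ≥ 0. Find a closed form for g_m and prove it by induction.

Claim: g_m = m^3 − 2m^2 − 3m − 1.

Base case: g_0 = -1, and 0^3 − 2·0^2 − 3·0 − 1 = -1.
Assume g_r = r^3 − 2r^2 − 3r − 1.
Then g_{r+1} = g_r + (3r^2 − r − 4) = (r^3 − 2r^2 − 3r − 1) + (3r^2 − r − 4) = r^3 + r^2 − 4r − 5,
and (r+1)^3 − 2·(r+1)^2 − 3·(r+1) − 1 = r^3 + r^2 − 4r − 5.
This completes the inductive step, so g_m = m^3 − 2m^2 − 3m − 1 for all m ≥ 0.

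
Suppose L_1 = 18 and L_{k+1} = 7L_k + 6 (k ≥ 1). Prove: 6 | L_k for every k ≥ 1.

Base case: L_1 = 18 = 6·3, so 6 | L_1.
Assume 6 | L_j, so L_j = 6t for some integer t.
Then L_{j+1} = 7L_j + 6 = 7·(6t) + 6 = 6(7t + 1), so 6 | L_{j+1}.
So the property holds for j+1, and by induction 6 | L_k for all k ≥ 1.

6 | L_k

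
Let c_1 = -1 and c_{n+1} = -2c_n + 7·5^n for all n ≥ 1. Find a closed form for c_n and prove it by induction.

Claim: c_n = 3·(-2)^n + 5^n.

Base case: c_1 = -1, and 3·(-2)^1 + 5^1 = -6 + 5 = -1.
Assume c_r = 3·(-2)^r + 5^r for some r ≥ 1.
Then c_{r+1} = -2c_r + 7·5^r = -2·(3·(-2)^r + 5^r) + 7·5^r = 3·(-2)^{r+1} − 2·5^r + 7·5^r = 3·(-2)^{r+1} + 5·5^r = 3·(-2)^{r+1} + 5^{r+1}.
This completes the inductive step, so c_n = 3·(-2)^n + 5^n for all n ≥ 1.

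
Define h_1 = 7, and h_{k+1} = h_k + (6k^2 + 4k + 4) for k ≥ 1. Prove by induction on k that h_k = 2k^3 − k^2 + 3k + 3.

Base case: h_1 = 7, and 2·1^3 − 1^2 + 3·1 + 3 = 7.
Assume h_m = 2m^3 − m^2 + 3m + 3.
Then h_{m+1} = h_m + (6m^2 + 4m + 4) = (2m^3 − m^2 + 3m + 3) + (6m^2 + 4m + 4) = 2m^3 + 5m^2 + 7m + 7,
and 2·(m+1)^3 − (m+1)^2 + 3·(m+1) + 3 = 2m^3 + 5m^2 + 7m + 7.
Hence h_k = 2k^3 − k^2 + 3k + 3 for every k ≥ 1, by induction.

h_k = 2k^3 − k^2 + 3k + 3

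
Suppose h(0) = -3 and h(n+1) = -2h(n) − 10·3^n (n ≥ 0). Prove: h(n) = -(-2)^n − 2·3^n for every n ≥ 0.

Base case: h(0) = -3, and -(-2)^0 − 2·3^0 = -1 − 2 = -3.
Assume h(j) = -(-2)^j − 2·3^j for some j ≥ 0.
Then h(j+1) = -2h(j) − 10·3^j = -2·(-(-2)^j − 2·3^j) − 10·3^j = -(-2)^{j+1} + 4·3^j − 10·3^j = -(-2)^{j+1} − 6·3^j = -(-2)^{j+1} − 2·3^{j+1}.
Hence h(n) = -(-2)^n − 2·3^n for every n ≥ 0, by induction.

h(n) = -(-2)^n − 2·3^n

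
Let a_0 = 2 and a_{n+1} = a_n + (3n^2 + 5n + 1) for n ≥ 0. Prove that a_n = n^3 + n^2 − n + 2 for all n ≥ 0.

Base case: a_0 = 2, and 0^3 + 0^2 − 0 + 2 = 2.
Assume a_j = j^3 + j^2 − j + 2.
Then a_{j+1} = a_j + (3j^2 + 5j + 1) = (j^3 + j^2 − j + 2) + (3j^2 + 5j + 1) = j^3 + 4j^2 + 4j + 3,
and (j+1)^3 + (j+1)^2 − (j+1) + 2 = j^3 + 4j^2 + 4j + 3.
By induction, a_n = n^3 + n^2 − n + 2 for all n ≥ 0.

a_n = n^3 + n^2 − n + 2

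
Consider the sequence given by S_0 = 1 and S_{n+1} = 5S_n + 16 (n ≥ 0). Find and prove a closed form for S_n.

Claim: S_n = 5^{n+1} − 4.

Base case: S_0 = 1, and 5^{0+1} − 4 = 5 − 4 = 1.
Assume S_r = 5^{r+1} − 4 for some r ≥ 0.
Then S_{r+1} = 5S_r + 16 = 5·(5^{r+1} − 4) + 16 = 5^{r+2} − 20 + 16 = 5^{r+2} − 4.
So the formula holds for r+1, and by induction S_n = 5^{n+1} − 4 for all n ≥ 0.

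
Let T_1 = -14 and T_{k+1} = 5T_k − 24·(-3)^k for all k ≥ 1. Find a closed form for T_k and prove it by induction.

Claim: T_k = -5^k + 3·(-3)^k.

Base case: T_1 = -14, and -5^1 + 3·(-3)^1 = -5 − 9 = -14.
Assume T_r = -5^r + 3·(-3)^r for some r ≥ 1.
Then T_{r+1} = 5T_r − 24·(-3)^r = 5·(-5^r + 3·(-3)^r) − 24·(-3)^r = -5^{r+1} + 15·(-3)^r − 24·(-3)^r = -5^{r+1} − 9·(-3)^r = -5^{r+1} + 3·(-3)^{r+1}.
So the formula holds for r+1, and by induction T_k = -5^k + 3·(-3)^k for all k ≥ 1.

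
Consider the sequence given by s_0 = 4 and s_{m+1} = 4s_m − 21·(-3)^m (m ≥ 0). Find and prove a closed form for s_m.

Claim: s_m = 4^m + 3·(-3)^m.

Base case: s_0 = 4, and 4^0 + 3·(-3)^0 = 1 + 3 = 4.
Assume s_j = 4^j + 3·(-3)^j for some j ≥ 0.
Then s_{j+1} = 4s_j − 21·(-3)^j = 4·(4^j + 3·(-3)^j) − 21·(-3)^j = 4^{j+1} + 12·(-3)^j − 21·(-3)^j = 4^{j+1} − 9·(-3)^j = 4^{j+1} + 3·(-3)^{j+1}.
This completes the inductive step, so s_m = 4^m + 3·(-3)^m for all m ≥ 0.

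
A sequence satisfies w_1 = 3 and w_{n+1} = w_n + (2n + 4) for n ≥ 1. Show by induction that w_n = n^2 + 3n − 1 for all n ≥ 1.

Base case: w_1 = 3, and 1^2 + 3·1 − 1 = 3.
Assume w_m = m^2 + 3m − 1.
Then w_{m+1} = w_m + (2m + 4) = (m^2 + 3m − 1) + (2m + 4) = m^2 + 5m + 3,
and (m+1)^2 + 3·(m+1) − 1 = m^2 + 5m + 3.
Hence w_n = n^2 + 3n − 1 for every n ≥ 1, by induction.

w_n = n^2 + 3n − 1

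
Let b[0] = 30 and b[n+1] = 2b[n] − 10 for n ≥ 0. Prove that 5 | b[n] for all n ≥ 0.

Base case: b[0] = 30 = 5·6, so 5 | b[0].
Assume 5 | b[r], so b[r] = 5t for some integer t.
Then b[r+1] = 2b[r] − 10 = 2·(5t) − 10 = 5(2t − 2), so 5 | b[r+1].
By induction, 5 | b[n] for all n ≥ 0.

5 | b[n]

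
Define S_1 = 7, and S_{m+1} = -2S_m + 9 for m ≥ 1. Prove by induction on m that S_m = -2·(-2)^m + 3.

Base case: S_1 = 7, and -2·(-2)^1 + 3 = 4 + 3 = 7.
Assume S_r = -2·(-2)^r + 3 for some r ≥ 1.
Then S_{r+1} = -2S_r + 9 = -2·(-2·(-2)^r + 3) + 9 = 4·(-2)^r − 6 + 9 = -2·(-2)^{r+1} + 3.
This completes the inductive step, so S_m = -2·(-2)^m + 3 for all m ≥ 1.

S_m = -2·(-2)^m + 3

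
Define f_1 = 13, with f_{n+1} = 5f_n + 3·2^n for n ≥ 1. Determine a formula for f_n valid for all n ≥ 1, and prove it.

Claim: f_n = 3·5^n − 2^n.

Base case: f_1 = 13, and 3·5^1 − 2^1 = 15 − 2 = 13.
Assume f_m = 3·5^m − 2^m for some m ≥ 1.
Then f_{m+1} = 5f_m + 3·2^m = 5·(3·5^m − 2^m) + 3·2^m = 3·5^{m+1} − 5·2^m + 3·2^m = 3·5^{m+1} − 2·2^m = 3·5^{m+1} − 2^{m+1}.
This completes the inductive step, so f_n = 3·5^n − 2^n for all n ≥ 1.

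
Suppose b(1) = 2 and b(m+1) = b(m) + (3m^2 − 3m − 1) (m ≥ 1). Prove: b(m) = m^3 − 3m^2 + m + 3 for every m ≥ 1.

Base case: b(1) = 2, and 1^3 − 3·1^2 + 1 + 3 = 2.
Assume b(j) = j^3 − 3j^2 + j + 3.
Then b(j+1) = b(j) + (3j^2 − 3j − 1) = (j^3 − 3j^2 + j + 3) + (3j^2 − 3j − 1) = j^3 − 2j + 2,
and (j+1)^3 − 3·(j+1)^2 + (j+1) + 3 = j^3 − 2j + 2.
This completes the inductive step, so b(m) = m^3 − 3m^2 + m + 3 for all m ≥ 1.

b(m) = m^3 − 3m^2 + m + 3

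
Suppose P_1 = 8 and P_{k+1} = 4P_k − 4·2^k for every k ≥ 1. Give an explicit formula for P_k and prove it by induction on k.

Claim: P_k = 4^k + 2·2^k.

Base case: P_1 = 8, and 4^1 + 2·2^1 = 4 + 4 = 8.
Assume P_m = 4^m + 2·2^m for some m ≥ 1.
Then P_{m+1} = 4P_m − 4·2^m = 4·(4^m + 2·2^m) − 4·2^m = 4^{m+1} + 8·2^m − 4·2^m = 4^{m+1} + 4·2^m = 4^{m+1} + 2·2^{m+1}.
This completes the inductive step, so P_k = 4^k + 2·2^k for all k ≥ 1.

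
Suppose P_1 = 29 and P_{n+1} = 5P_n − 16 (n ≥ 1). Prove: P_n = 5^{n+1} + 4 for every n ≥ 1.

Base case: P_1 = 29, and 5^{1+1} + 4 = 25 + 4 = 29.
Assume P_j = 5^{j+1} + 4 for some j ≥ 1.
Then P_{j+1} = 5P_j − 16 = 5·(5^{j+1} + 4) − 16 = 5^{j+2} + 20 − 16 = 5^{j+2} + 4.
So the formula holds for j+1, and by induction P_n = 5^{n+1} + 4 for all n ≥ 1.

P_n = 5^{n+1} + 4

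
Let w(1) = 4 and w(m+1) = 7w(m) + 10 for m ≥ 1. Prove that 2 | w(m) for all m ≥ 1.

Base case: w(1) = 4 = 2·2, so 2 | w(1).
Assume 2 | w(j), so w(j) = 2t for some integer t.
Then w(j+1) = 7w(j) + 10 = 7·(2t) + 10 = 2(7t + 5), so 2 | w(j+1).
By induction, 2 | w(m) for all m ≥ 1.

2 | w(m)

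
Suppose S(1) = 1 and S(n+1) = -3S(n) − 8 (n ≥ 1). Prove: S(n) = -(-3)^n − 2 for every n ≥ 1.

Base case: S(1) = 1, and -(-3)^1 − 2 = 3 − 2 = 1.
Assume S(r) = -(-3)^r − 2 for some r ≥ 1.
Then S(r+1) = -3S(r) − 8 = -3·(-(-3)^r − 2) − 8 = 3·(-3)^r + 6 − 8 = -(-3)^{r+1} − 2.
This completes the inductive step, so S(n) = -(-3)^n − 2 for all n ≥ 1.

S(n) = -(-3)^n − 2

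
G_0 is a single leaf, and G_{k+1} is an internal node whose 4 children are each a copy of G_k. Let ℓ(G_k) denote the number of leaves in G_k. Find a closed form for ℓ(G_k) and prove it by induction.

Claim: ℓ(G_k) = 4^k.

Base case: ℓ(G_0) = 1, and 4^0 = 1.
Assume ℓ(G_r) = 4^r.
Then ℓ(G_{r+1}) = 4·ℓ(G_r) = 4·4^r = 4^{r+1}.
By induction, ℓ(G_k) = 4^k for all k ≥ 0.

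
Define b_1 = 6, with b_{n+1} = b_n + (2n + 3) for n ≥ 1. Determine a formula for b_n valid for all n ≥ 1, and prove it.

Claim: b_n = n^2 + 2n + 3.

Base case: b_1 = 6, and 1^2 + 2·1 + 3 = 6.
Assume b_m = m^2 + 2m + 3.
Then b_{m+1} = b_m + (2m + 3) = (m^2 + 2m + 3) + (2m + 3) = m^2 + 4m + 6,
and (m+1)^2 + 2·(m+1) + 3 = m^2 + 4m + 6.
This completes the inductive step, so b_n = n^2 + 2n + 3 for all n ≥ 1.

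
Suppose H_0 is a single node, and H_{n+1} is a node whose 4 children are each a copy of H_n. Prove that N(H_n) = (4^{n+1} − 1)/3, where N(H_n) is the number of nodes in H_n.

Base case: N(H_0) = 1, and (4^{0+1} − 1)/3 = 1.
Assume N(H_j) = (4^{j+1} − 1)/3.
Then N(H_{j+1}) = 1 + 4N(H_j) = 1 + 4·(4^{j+1} − 1)/3 = 1 + (4^{j+2} − 4)/3 = (3 + 4^{j+2} − 4)/3 = (4^{j+2} − 1)/3.
By induction, N(H_n) = (4^{n+1} − 1)/3 for all n ≥ 0.

N(H_n) = (4^{n+1} − 1)/3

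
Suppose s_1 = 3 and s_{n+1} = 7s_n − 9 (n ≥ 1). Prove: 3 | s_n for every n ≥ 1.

Base case: s_1 = 3 = 3·1, so 3 | s_1.
Assume 3 | s_j, so s_j = 3t for some integer t.
Then s_{j+1} = 7s_j − 9 = 7·(3t) − 9 = 3(7t − 3), so 3 | s_{j+1}.
This completes the inductive step, so 3 | s_n for all n ≥ 1.

3 | s_n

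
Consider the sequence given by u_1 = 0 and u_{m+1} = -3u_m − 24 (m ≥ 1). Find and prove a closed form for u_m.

Claim: u_m = -2·(-3)^m − 6.

Base case: u_1 = 0, and -2·(-3)^1 − 6 = 6 − 6 = 0.
Assume u_r = -2·(-3)^r − 6 for some r ≥ 1.
Then u_{r+1} = -3u_r − 24 = -3·(-2·(-3)^r − 6) − 24 = 6·(-3)^r + 18 − 24 = -2·(-3)^{r+1} − 6.
By induction, u_m = -2·(-3)^m − 6 for all m ≥ 1.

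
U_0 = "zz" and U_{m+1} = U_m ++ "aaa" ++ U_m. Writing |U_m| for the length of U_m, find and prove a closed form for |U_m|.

Claim: |U_m| = 5·2^m − 3.

Base case: |U_0| = 2, and 5·2^0 − 3 = 2.
Assume |U_j| = 5·2^j − 3.
Then |U_{j+1}| = |U_j| + 3 + |U_j| = 2|U_j| + 3 = 2(5·2^j − 3) + 3 = 5·2^{j+1} − 6 + 3 = 5·2^{j+1} − 3.
This completes the inductive step, so |U_m| = 5·2^m − 3 for all m ≥ 0.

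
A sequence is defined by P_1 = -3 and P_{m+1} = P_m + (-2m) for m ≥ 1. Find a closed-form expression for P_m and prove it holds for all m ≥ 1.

Claim: P_m = -m^2 + m − 3.

Base case: P_1 = -3, and -1^2 + 1 − 3 = -3.
Assume P_k = -k^2 + k − 3.
Then P_{k+1} = P_k + (-2k) = (-k^2 + k − 3) + (-2k) = -k^2 − k − 3,
and -(k+1)^2 + (k+1) − 3 = -k^2 − k − 3.
By induction, P_m = -m^2 + m − 3 for all m ≥ 1.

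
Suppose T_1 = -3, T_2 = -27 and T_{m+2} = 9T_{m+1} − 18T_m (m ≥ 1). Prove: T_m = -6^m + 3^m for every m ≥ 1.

Base cases: T_1 = -3 and -6^1 + 3^1 = -3; T_2 = -27 and -6^2 + 3^2 = -27.
Assume T_i = -6^i + 3^i for all 1 ≤ i ≤ j, where j ≥ 2.
Then T_{j+1} = 9T_j − 18T_{j−1} = 9·(-6^j + 3^j) − 18·(-6^{j−1} + 3^{j−1}) = -(9·6 − 18)6^{j−1} + (9·3 − 18)3^{j−1} = -36·6^{j−1} + 9·3^{j−1} = -6^{j+1} + 3^{j+1}.
So the formula holds for j+1, and by strong induction T_m = -6^m + 3^m for all m ≥ 1.

T_m = -6^m + 3^m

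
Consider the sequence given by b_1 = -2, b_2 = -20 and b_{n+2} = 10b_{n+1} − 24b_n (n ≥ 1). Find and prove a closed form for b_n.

Claim: b_n = -6^n + 4^n.

Base cases: b_1 = -2 and -6^1 + 4^1 = -2; b_2 = -20 and -6^2 + 4^2 = -20.
Assume b_j = -6^j + 4^j for all 1 ≤ j ≤ r, where r ≥ 2.
Then b_{r+1} = 10b_r − 24b_{r−1} = 10·(-6^r + 4^r) − 24·(-6^{r−1} + 4^{r−1}) = -(10·6 − 24)6^{r−1} + (10·4 − 24)4^{r−1} = -36·6^{r−1} + 16·4^{r−1} = -6^{r+1} + 4^{r+1}.
By strong induction, b_n = -6^n + 4^n for all n ≥ 1.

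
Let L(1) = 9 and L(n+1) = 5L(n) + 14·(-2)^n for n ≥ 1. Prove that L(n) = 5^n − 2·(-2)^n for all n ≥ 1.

Base case: L(1) = 9, and 5^1 − 2·(-2)^1 = 5 + 4 = 9.
Assume L(j) = 5^j − 2·(-2)^j for some j ≥ 1.
Then L(j+1) = 5L(j) + 14·(-2)^j = 5·(5^j − 2·(-2)^j) + 14·(-2)^j = 5^{j+1} − 10·(-2)^j + 14·(-2)^j = 5^{j+1} + 4·(-2)^j = 5^{j+1} − 2·(-2)^{j+1}.
By induction, L(n) = 5^n − 2·(-2)^n for all n ≥ 1.

L(n) = 5^n − 2·(-2)^n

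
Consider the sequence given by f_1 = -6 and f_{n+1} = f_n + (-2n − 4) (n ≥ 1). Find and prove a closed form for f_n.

Claim: f_n = -n^2 − 3n − 2.

Base case: f_1 = -6, and -1^2 − 3·1 − 2 = -6.
Assume f_j = -j^2 − 3j − 2.
Then f_{j+1} = f_j + (-2j − 4) = (-j^2 − 3j − 2) + (-2j − 4) = -j^2 − 5j − 6,
and -(j+1)^2 − 3·(j+1) − 2 = -j^2 − 5j − 6.
This completes the inductive step, so f_n = -n^2 − 3n − 2 for all n ≥ 1.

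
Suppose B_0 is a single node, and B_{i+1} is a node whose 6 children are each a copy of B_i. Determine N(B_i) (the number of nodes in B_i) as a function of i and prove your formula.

Claim: N(B_i) = (6^{i+1} − 1)/5.

Base case: N(B_0) = 1, and (6^{0+1} − 1)/5 = 1.
Assume N(B_k) = (6^{k+1} − 1)/5.
Then N(B_{k+1}) = 1 + 6N(B_k) = 1 + 6·(6^{k+1} − 1)/5 = 1 + (6^{k+2} − 6)/5 = (5 + 6^{k+2} − 6)/5 = (6^{k+2} − 1)/5.
By induction, N(B_i) = (6^{i+1} − 1)/5 for all i ≥ 0.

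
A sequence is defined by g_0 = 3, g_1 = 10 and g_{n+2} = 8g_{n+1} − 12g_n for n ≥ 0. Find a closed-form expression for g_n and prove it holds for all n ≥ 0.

Claim: g_n = 2·2^n + 6^n.

Base cases: g_0 = 3 and 2·2^0 + 6^0 = 3; g_1 = 10 and 2·2^1 + 6^1 = 10.
Assume g_j = 2·2^j + 6^j for all 0 ≤ j ≤ r, where r ≥ 1.
Then g_{r+1} = 8g_r − 12g_{r−1} = 8·(2·2^r + 6^r) − 12·(2·2^{r−1} + 6^{r−1}) = 2·(8·2 − 12)2^{r−1} + (8·6 − 12)6^{r−1} = 8·2^{r−1} + 36·6^{r−1} = 2·2^{r+1} + 6^{r+1}.
So the formula holds for r+1, and by strong induction g_n = 2·2^n + 6^n for all n ≥ 0.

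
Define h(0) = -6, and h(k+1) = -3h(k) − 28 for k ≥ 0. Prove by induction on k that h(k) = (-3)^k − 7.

Base case: h(0) = -6, and (-3)^0 − 7 = 1 − 7 = -6.
Assume h(r) = (-3)^r − 7 for some r ≥ 0.
Then h(r+1) = -3h(r) − 28 = -3·((-3)^r − 7) − 28 = -3·(-3)^r + 21 − 28 = (-3)^{r+1} − 7.
This completes the inductive step, so h(k) = (-3)^k − 7 for all k ≥ 0.

h(k) = (-3)^k − 7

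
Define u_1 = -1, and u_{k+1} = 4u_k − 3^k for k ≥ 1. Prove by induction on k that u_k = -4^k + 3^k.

Base case: u_1 = -1, and -4^1 + 3^1 = -4 + 3 = -1.
Assume u_j = -4^j + 3^j for some j ≥ 1.
Then u_{j+1} = 4u_j − 3^j = 4·(-4^j + 3^j) − 3^j = -4^{j+1} + 4·3^j − 3^j = -4^{j+1} + 3·3^j = -4^{j+1} + 3^{j+1}.
By induction, u_k = -4^k + 3^k for all k ≥ 1.

u_k = -4^k + 3^k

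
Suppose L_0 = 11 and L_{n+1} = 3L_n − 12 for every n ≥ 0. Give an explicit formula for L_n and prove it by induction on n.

Claim: L_n = 5·3^n + 6.

Base case: L_0 = 11, and 5·3^0 + 6 = 5 + 6 = 11.
Assume L_r = 5·3^r + 6 for some r ≥ 0.
Then L_{r+1} = 3L_r − 12 = 3·(5·3^r + 6) − 12 = 15·3^r + 18 − 12 = 5·3^{r+1} + 6.
This completes the inductive step, so L_n = 5·3^n + 6 for all n ≥ 0.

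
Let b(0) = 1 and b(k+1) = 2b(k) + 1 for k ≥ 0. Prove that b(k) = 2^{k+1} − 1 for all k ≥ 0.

Base case: b(0) = 1, and 2^{0+1} − 1 = 2 − 1 = 1.
Assume b(r) = 2^{r+1} − 1 for some r ≥ 0.
Then b(r+1) = 2b(r) + 1 = 2·(2^{r+1} − 1) + 1 = 2^{r+2} − 2 + 1 = 2^{r+2} − 1.
This completes the inductive step, so b(k) = 2^{k+1} − 1 for all k ≥ 0.

b(k) = 2^{k+1} − 1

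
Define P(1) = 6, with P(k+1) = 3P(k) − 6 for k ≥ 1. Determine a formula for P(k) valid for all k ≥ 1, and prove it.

Claim: P(k) = 3^k + 3.

Base case: P(1) = 6, and 3^1 + 3 = 3 + 3 = 6.
Assume P(j) = 3^j + 3 for some j ≥ 1.
Then P(j+1) = 3P(j) − 6 = 3·(3^j + 3) − 6 = 3^{j+1} + 9 − 6 = 3^{j+1} + 3.
So the formula holds for j+1, and by induction P(k) = 3^k + 3 for all k ≥ 1.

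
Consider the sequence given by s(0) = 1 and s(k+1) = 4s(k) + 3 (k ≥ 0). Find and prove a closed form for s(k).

Claim: s(k) = 2·4^k − 1.

Base case: s(0) = 1, and 2·4^0 − 1 = 2 − 1 = 1.
Assume s(m) = 2·4^m − 1 for some m ≥ 0.
Then s(m+1) = 4s(m) + 3 = 4·(2·4^m − 1) + 3 = 8·4^m − 4 + 3 = 2·4^{m+1} − 1.
By induction, s(k) = 2·4^k − 1 for all k ≥ 0.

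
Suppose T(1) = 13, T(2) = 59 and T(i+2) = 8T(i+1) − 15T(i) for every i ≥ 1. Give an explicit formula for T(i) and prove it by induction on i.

Claim: T(i) = 3^i + 2·5^i.

Base cases: T(1) = 13 and 3^1 + 2·5^1 = 13; T(2) = 59 and 3^2 + 2·5^2 = 59.
Assume T(j) = 3^j + 2·5^j for all 1 ≤ j ≤ k, where k ≥ 2.
Then T(k+1) = 8T(k) − 15T(k−1) = 8·(3^k + 2·5^k) − 15·(3^{k−1} + 2·5^{k−1}) = (8·3 − 15)3^{k−1} + 2·(8·5 − 15)5^{k−1} = 9·3^{k−1} + 50·5^{k−1} = 3^{k+1} + 2·5^{k+1}.
By strong induction, T(i) = 3^i + 2·5^i for all i ≥ 1.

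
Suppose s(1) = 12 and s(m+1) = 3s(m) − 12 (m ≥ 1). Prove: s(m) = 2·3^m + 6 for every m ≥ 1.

Base case: s(1) = 12, and 2·3^1 + 6 = 6 + 6 = 12.
Assume s(k) = 2·3^k + 6 for some k ≥ 1.
Then s(k+1) = 3s(k) − 12 = 3·(2·3^k + 6) − 12 = 6·3^k + 18 − 12 = 2·3^{k+1} + 6.
By induction, s(m) = 2·3^m + 6 for all m ≥ 1.

s(m) = 2·3^m + 6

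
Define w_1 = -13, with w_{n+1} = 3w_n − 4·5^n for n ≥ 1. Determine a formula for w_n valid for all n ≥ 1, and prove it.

Claim: w_n = -3^n − 2·5^n.

Base case: w_1 = -13, and -3^1 − 2·5^1 = -3 − 10 = -13.
Assume w_k = -3^k − 2·5^k for some k ≥ 1.
Then w_{k+1} = 3w_k − 4·5^k = 3·(-3^k − 2·5^k) − 4·5^k = -3^{k+1} − 6·5^k − 4·5^k = -3^{k+1} − 10·5^k = -3^{k+1} − 2·5^{k+1}.
So the formula holds for k+1, and by induction w_n = -3^n − 2·5^n for all n ≥ 1.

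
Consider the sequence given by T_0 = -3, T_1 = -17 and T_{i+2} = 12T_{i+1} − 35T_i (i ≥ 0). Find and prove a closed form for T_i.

Claim: T_i = -7^i − 2·5^i.

Base cases: T_0 = -3 and -7^0 − 2·5^0 = -3; T_1 = -17 and -7^1 − 2·5^1 = -17.
Assume T_j = -7^j − 2·5^j for all 0 ≤ j ≤ m, where m ≥ 1.
Then T_{m+1} = 12T_m − 35T_{m−1} = 12·(-7^m − 2·5^m) − 35·(-7^{m−1} − 2·5^{m−1}) = -(12·7 − 35)7^{m−1} − 2·(12·5 − 35)5^{m−1} = -49·7^{m−1} − 50·5^{m−1} = -7^{m+1} − 2·5^{m+1}.
This completes the inductive step, so T_i = -7^i − 2·5^i for all i ≥ 0.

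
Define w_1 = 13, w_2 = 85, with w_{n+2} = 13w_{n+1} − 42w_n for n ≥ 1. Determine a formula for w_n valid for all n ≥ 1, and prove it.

Claim: w_n = 6^n + 7^n.

Base cases: w_1 = 13 and 6^1 + 7^1 = 13; w_2 = 85 and 6^2 + 7^2 = 85.
Assume w_j = 6^j + 7^j for all 1 ≤ j ≤ r, where r ≥ 2.
Then w_{r+1} = 13w_r − 42w_{r−1} = 13·(6^r + 7^r) − 42·(6^{r−1} + 7^{r−1}) = (13·6 − 42)6^{r−1} + (13·7 − 42)7^{r−1} = 36·6^{r−1} + 49·7^{r−1} = 6^{r+1} + 7^{r+1}.
This completes the inductive step, so w_n = 6^n + 7^n for all n ≥ 1.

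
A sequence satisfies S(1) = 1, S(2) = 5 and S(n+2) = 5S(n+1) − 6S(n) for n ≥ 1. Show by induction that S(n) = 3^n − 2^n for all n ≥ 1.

Base cases: S(1) = 1 and 3^1 − 2^1 = 1; S(2) = 5 and 3^2 − 2^2 = 5.
Assume S(j) = 3^j − 2^j for all 1 ≤ j ≤ r, where r ≥ 2.
Then S(r+1) = 5S(r) − 6S(r−1) = 5·(3^r − 2^r) − 6·(3^{r−1} − 2^{r−1}) = (5·3 − 6)3^{r−1} − (5·2 − 6)2^{r−1} = 9·3^{r−1} − 4·2^{r−1} = 3^{r+1} − 2^{r+1}.
So the formula holds for r+1, and by strong induction S(n) = 3^n − 2^n for all n ≥ 1.

S(n) = 3^n − 2^n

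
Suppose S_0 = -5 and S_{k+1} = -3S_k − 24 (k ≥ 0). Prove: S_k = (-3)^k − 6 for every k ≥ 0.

Base case: S_0 = -5, and (-3)^0 − 6 = 1 − 6 = -5.
Assume S_m = (-3)^m − 6 for some m ≥ 0.
Then S_{m+1} = -3S_m − 24 = -3·((-3)^m − 6) − 24 = -3·(-3)^m + 18 − 24 = (-3)^{m+1} − 6.
So the formula holds for m+1, and by induction S_k = (-3)^k − 6 for all k ≥ 0.

S_k = (-3)^k − 6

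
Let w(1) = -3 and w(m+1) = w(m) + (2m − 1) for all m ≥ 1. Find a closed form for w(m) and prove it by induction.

Claim: w(m) = m^2 − 2m − 2.

Base case: w(1) = -3, and 1^2 − 2·1 − 2 = -3.
Assume w(k) = k^2 − 2k − 2.
Then w(k+1) = w(k) + (2k − 1) = (k^2 − 2k − 2) + (2k − 1) = k^2 − 3,
and (k+1)^2 − 2·(k+1) − 2 = k^2 − 3.
This completes the inductive step, so w(m) = m^2 − 2m − 2 for all m ≥ 1.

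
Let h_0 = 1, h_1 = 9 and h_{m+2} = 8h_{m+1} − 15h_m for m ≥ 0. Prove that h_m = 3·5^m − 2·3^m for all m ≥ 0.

Base cases: h_0 = 1 and 3·5^0 − 2·3^0 = 1; h_1 = 9 and 3·5^1 − 2·3^1 = 9.
Assume h_j = 3·5^j − 2·3^j for all 0 ≤ j ≤ k, where k ≥ 1.
Then h_{k+1} = 8h_k − 15h_{k−1} = 8·(3·5^k − 2·3^k) − 15·(3·5^{k−1} − 2·3^{k−1}) = 3·(8·5 − 15)5^{k−1} − 2·(8·3 − 15)3^{k−1} = 75·5^{k−1} − 18·3^{k−1} = 3·5^{k+1} − 2·3^{k+1}.
So the formula holds for k+1, and by strong induction h_m = 3·5^m − 2·3^m for all m ≥ 0.

h_m = 3·5^m − 2·3^m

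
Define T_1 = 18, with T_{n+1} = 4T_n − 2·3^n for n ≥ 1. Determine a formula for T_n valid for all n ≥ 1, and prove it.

Claim: T_n = 3·4^n + 2·3^n.

Base case: T_1 = 18, and 3·4^1 + 2·3^1 = 12 + 6 = 18.
Assume T_k = 3·4^k + 2·3^k for some k ≥ 1.
Then T_{k+1} = 4T_k − 2·3^k = 4·(3·4^k + 2·3^k) − 2·3^k = 3·4^{k+1} + 8·3^k − 2·3^k = 3·4^{k+1} + 6·3^k = 3·4^{k+1} + 2·3^{k+1}.
This completes the inductive step, so T_n = 3·4^n + 2·3^n for all n ≥ 1.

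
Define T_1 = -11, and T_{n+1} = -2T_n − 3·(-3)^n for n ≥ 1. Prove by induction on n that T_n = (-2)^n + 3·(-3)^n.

Base case: T_1 = -11, and (-2)^1 + 3·(-3)^1 = -2 − 9 = -11.
Assume T_j = (-2)^j + 3·(-3)^j for some j ≥ 1.
Then T_{j+1} = -2T_j − 3·(-3)^j = -2·((-2)^j + 3·(-3)^j) − 3·(-3)^j = (-2)^{j+1} − 6·(-3)^j − 3·(-3)^j = (-2)^{j+1} − 9·(-3)^j = (-2)^{j+1} + 3·(-3)^{j+1}.
So the formula holds for j+1, and by induction T_n = (-2)^n + 3·(-3)^n for all n ≥ 1.

T_n = (-2)^n + 3·(-3)^n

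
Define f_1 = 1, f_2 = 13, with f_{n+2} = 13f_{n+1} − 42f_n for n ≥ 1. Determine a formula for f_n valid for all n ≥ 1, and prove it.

Claim: f_n = -6^n + 7^n.

Base cases: f_1 = 1 and -6^1 + 7^1 = 1; f_2 = 13 and -6^2 + 7^2 = 13.
Assume f_j = -6^j + 7^j for all 1 ≤ j ≤ r, where r ≥ 2.
Then f_{r+1} = 13f_r − 42f_{r−1} = 13·(-6^r + 7^r) − 42·(-6^{r−1} + 7^{r−1}) = -(13·6 − 42)6^{r−1} + (13·7 − 42)7^{r−1} = -36·6^{r−1} + 49·7^{r−1} = -6^{r+1} + 7^{r+1}.
Hence f_n = -6^n + 7^n for every n ≥ 1, by strong induction.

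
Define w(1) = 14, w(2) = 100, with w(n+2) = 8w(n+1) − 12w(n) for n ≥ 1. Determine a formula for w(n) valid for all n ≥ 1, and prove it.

Claim: w(n) = 3·6^n − 2·2^n.

Base cases: w(1) = 14 and 3·6^1 − 2·2^1 = 14; w(2) = 100 and 3·6^2 − 2·2^2 = 100.
Assume w(j) = 3·6^j − 2·2^j for all 1 ≤ j ≤ m, where m ≥ 2.
Then w(m+1) = 8w(m) − 12w(m−1) = 8·(3·6^m − 2·2^m) − 12·(3·6^{m−1} − 2·2^{m−1}) = 3·(8·6 − 12)6^{m−1} − 2·(8·2 − 12)2^{m−1} = 108·6^{m−1} − 8·2^{m−1} = 3·6^{m+1} − 2·2^{m+1}.
By strong induction, w(n) = 3·6^n − 2·2^n for all n ≥ 1.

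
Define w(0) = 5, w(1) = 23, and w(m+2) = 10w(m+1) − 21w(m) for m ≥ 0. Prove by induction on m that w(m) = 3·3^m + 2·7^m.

Base cases: w(0) = 5 and 3·3^0 + 2·7^0 = 5; w(1) = 23 and 3·3^1 + 2·7^1 = 23.
Assume w(j) = 3·3^j + 2·7^j for all 0 ≤ j ≤ k, where k ≥ 1.
Then w(k+1) = 10w(k) − 21w(k−1) = 10·(3·3^k + 2·7^k) − 21·(3·3^{k−1} + 2·7^{k−1}) = 3·(10·3 − 21)3^{k−1} + 2·(10·7 − 21)7^{k−1} = 27·3^{k−1} + 98·7^{k−1} = 3·3^{k+1} + 2·7^{k+1}.
By strong induction, w(m) = 3·3^m + 2·7^m for all m ≥ 0.

w(m) = 3·3^m + 2·7^m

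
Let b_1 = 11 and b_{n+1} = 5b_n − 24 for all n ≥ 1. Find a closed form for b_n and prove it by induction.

Claim: b_n = 5^n + 6.

Base case: b_1 = 11, and 5^1 + 6 = 5 + 6 = 11.
Assume b_j = 5^j + 6 for some j ≥ 1.
Then b_{j+1} = 5b_j − 24 = 5·(5^j + 6) − 24 = 5^{j+1} + 30 − 24 = 5^{j+1} + 6.
This completes the inductive step, so b_n = 5^n + 6 for all n ≥ 1.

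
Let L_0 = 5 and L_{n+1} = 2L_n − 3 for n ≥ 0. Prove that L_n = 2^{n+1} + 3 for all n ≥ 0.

Base case: L_0 = 5, and 2^{0+1} + 3 = 2 + 3 = 5.
Assume L_m = 2^{m+1} + 3 for some m ≥ 0.
Then L_{m+1} = 2L_m − 3 = 2·(2^{m+1} + 3) − 3 = 2^{m+2} + 6 − 3 = 2^{m+2} + 3.
Hence L_n = 2^{n+1} + 3 for every n ≥ 0, by induction.

L_n = 2^{n+1} + 3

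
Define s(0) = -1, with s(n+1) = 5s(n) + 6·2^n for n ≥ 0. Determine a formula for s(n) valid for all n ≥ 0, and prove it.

Claim: s(n) = 5^n − 2·2^n.

Base case: s(0) = -1, and 5^0 − 2·2^0 = 1 − 2 = -1.
Assume s(r) = 5^r − 2·2^r for some r ≥ 0.
Then s(r+1) = 5s(r) + 6·2^r = 5·(5^r − 2·2^r) + 6·2^r = 5^{r+1} − 10·2^r + 6·2^r = 5^{r+1} − 4·2^r = 5^{r+1} − 2·2^{r+1}.
Hence s(n) = 5^n − 2·2^n for every n ≥ 0, by induction.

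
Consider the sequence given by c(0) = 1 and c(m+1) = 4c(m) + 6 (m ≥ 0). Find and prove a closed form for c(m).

Claim: c(m) = 3·4^m − 2.

Base case: c(0) = 1, and 3·4^0 − 2 = 3 − 2 = 1.
Assume c(r) = 3·4^r − 2 for some r ≥ 0.
Then c(r+1) = 4c(r) + 6 = 4·(3·4^r − 2) + 6 = 12·4^r − 8 + 6 = 3·4^{r+1} − 2.
So the formula holds for r+1, and by induction c(m) = 3·4^m − 2 for all m ≥ 0.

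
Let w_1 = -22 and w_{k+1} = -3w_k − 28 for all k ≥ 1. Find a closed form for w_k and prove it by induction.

Claim: w_k = 5·(-3)^k − 7.

Base case: w_1 = -22, and 5·(-3)^1 − 7 = -15 − 7 = -22.
Assume w_j = 5·(-3)^j − 7 for some j ≥ 1.
Then w_{j+1} = -3w_j − 28 = -3·(5·(-3)^j − 7) − 28 = -15·(-3)^j + 21 − 28 = 5·(-3)^{j+1} − 7.
So the formula holds for j+1, and by induction w_k = 5·(-3)^k − 7 for all k ≥ 1.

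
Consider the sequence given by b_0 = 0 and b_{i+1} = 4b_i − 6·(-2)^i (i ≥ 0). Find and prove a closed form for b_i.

Claim: b_i = -4^i + (-2)^i.

Base case: b_0 = 0, and -4^0 + (-2)^0 = -1 + 1 = 0.
Assume b_k = -4^k + (-2)^k for some k ≥ 0.
Then b_{k+1} = 4b_k − 6·(-2)^k = 4·(-4^k + (-2)^k) − 6·(-2)^k = -4^{k+1} + 4·(-2)^k − 6·(-2)^k = -4^{k+1} − 2·(-2)^k = -4^{k+1} + (-2)^{k+1}.
So the formula holds for k+1, and by induction b_i = -4^i + (-2)^i for all i ≥ 0.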